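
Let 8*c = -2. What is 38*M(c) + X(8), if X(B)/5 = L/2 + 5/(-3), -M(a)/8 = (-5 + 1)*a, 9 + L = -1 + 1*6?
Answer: -967/3 ≈ -322.33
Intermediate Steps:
L = -4 (L = -9 + (-1 + 1*6) = -9 + (-1 + 6) = -9 + 5 = -4)
c = -1/4 (c = (1/8)*(-2) = -1/4 ≈ -0.25000)
M(a) = 32*a (M(a) = -8*(-5 + 1)*a = -(-32)*a = 32*a)
X(B) = -55/3 (X(B) = 5*(-4/2 + 5/(-3)) = 5*(-4*1/2 + 5*(-1/3)) = 5*(-2 - 5/3) = 5*(-11/3) = -55/3)
38*M(c) + X(8) = 38*(32*(-1/4)) - 55/3 = 38*(-8) - 55/3 = -304 - 55/3 = -967/3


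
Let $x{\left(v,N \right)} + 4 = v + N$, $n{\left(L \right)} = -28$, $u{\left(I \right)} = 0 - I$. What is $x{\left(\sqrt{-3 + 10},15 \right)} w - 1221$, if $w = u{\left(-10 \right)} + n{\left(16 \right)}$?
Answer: $-1419 - 18 \sqrt{7} \approx -1466.6$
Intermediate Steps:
$u{\left(I \right)} = - I$
$x{\left(v,N \right)} = -4 + N + v$ ($x{\left(v,N \right)} = -4 + \left(v + N\right) = -4 + \left(N + v\right) = -4 + N + v$)
$w = -18$ ($w = \left(-1\right) \left(-10\right) - 28 = 10 - 28 = -18$)
$x{\left(\sqrt{-3 + 10},15 \right)} w - 1221 = \left(-4 + 15 + \sqrt{-3 + 10}\right) \left(-18\right) - 1221 = \left(-4 + 15 + \sqrt{7}\right) \left(-18\right) - 1221 = \left(11 + \sqrt{7}\right) \left(-18\right) - 1221 = \left(-198 - 18 \sqrt{7}\right) - 1221 = -1419 - 18 \sqrt{7}$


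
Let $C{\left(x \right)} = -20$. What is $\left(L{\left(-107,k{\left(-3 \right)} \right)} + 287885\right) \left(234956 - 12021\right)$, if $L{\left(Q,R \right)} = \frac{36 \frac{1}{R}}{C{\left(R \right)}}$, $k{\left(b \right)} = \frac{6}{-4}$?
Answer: $64179909997$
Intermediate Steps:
$k{\left(b \right)} = - \frac{3}{2}$ ($k{\left(b \right)} = 6 \left(- \frac{1}{4}\right) = - \frac{3}{2}$)
$L{\left(Q,R \right)} = - \frac{9}{5 R}$ ($L{\left(Q,R \right)} = \frac{36 \frac{1}{R}}{-20} = \frac{36}{R} \left(- \frac{1}{20}\right) = - \frac{9}{5 R}$)
$\left(L{\left(-107,k{\left(-3 \right)} \right)} + 287885\right) \left(234956 - 12021\right) = \left(- \frac{9}{5 \left(- \frac{3}{2}\right)} + 287885\right) \left(234956 - 12021\right) = \left(\left(- \frac{9}{5}\right) \left(- \frac{2}{3}\right) + 287885\right) 222935 = \left(\frac{6}{5} + 287885\right) 222935 = \frac{1439431}{5} \cdot 222935 = 64179909997$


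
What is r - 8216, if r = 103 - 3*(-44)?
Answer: -7981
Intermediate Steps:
r = 235 (r = 103 + 132 = 235)
r - 8216 = 235 - 8216 = -7981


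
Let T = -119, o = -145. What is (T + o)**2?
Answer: 69696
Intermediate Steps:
(T + o)**2 = (-119 - 145)**2 = (-264)**2 = 69696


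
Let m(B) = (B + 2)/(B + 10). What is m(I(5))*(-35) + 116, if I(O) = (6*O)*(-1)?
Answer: 67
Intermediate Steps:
I(O) = -6*O
m(B) = (2 + B)/(10 + B)
m(I(5))*(-35) + 116 = ((2 - 6*5)/(10 - 6*5))*(-35) + 116 = ((2 - 30)/(10 - 30))*(-35) + 116 = (-28/(-20))*(-35) + 116 = -1/20*(-28)*(-35) + 116 = (7/5)*(-35) + 116 = -49 + 116 = 67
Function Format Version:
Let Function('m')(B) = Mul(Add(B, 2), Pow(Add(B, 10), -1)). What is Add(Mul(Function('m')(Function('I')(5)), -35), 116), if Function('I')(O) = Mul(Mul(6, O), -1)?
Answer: 67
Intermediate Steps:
Function('I')(O) = Mul(-6, O)
Function('m')(B) = Mul(Pow(Add(10, B), -1), Add(2, B)) (Function('m')(B) = Mul(Add(2, B), Pow(Add(10, B), -1)) = Mul(Pow(Add(10, B), -1), Add(2, B)))
Add(Mul(Function('m')(Function('I')(5)), -35), 116) = Add(Mul(Mul(Pow(Add(10, Mul(-6, 5)), -1), Add(2, Mul(-6, 5))), -35), 116) = Add(Mul(Mul(Pow(Add(10, -30), -1), Add(2, -30)), -35), 116) = Add(Mul(Mul(Pow(-20, -1), -28), -35), 116) = Add(Mul(Mul(Rational(-1, 20), -28), -35), 116) = Add(Mul(Rational(7, 5), -35), 116) = Add(-49, 116) = 67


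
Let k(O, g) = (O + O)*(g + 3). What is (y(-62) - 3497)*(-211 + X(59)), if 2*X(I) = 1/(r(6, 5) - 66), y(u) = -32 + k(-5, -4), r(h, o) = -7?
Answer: 108409833/146 ≈ 7.4253e+5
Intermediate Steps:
k(O, g) = 2*O*(3 + g) (k(O, g) = (2*O)*(3 + g) = 2*O*(3 + g))
y(u) = -22 (y(u) = -32 + 2*(-5)*(3 - 4) = -32 + 2*(-5)*(-1) = -32 + 10 = -22)
X(I) = -1/146 (X(I) = 1/(2*(-7 - 66)) = (½)/(-73) = (½)*(-1/73) = -1/146)
(y(-62) - 3497)*(-211 + X(59)) = (-22 - 3497)*(-211 - 1/146) = -3519*(-30807/146) = 108409833/146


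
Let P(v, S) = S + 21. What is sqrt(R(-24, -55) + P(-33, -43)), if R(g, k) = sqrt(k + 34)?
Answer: sqrt(-22 + I*sqrt(21)) ≈ 0.4859 + 4.7155*I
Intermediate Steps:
P(v, S) = 21 + S
R(g, k) = sqrt(34 + k)
sqrt(R(-24, -55) + P(-33, -43)) = sqrt(sqrt(34 - 55) + (21 - 43)) = sqrt(sqrt(-21) - 22) = sqrt(I*sqrt(21) - 22) = sqrt(-22 + I*sqrt(21))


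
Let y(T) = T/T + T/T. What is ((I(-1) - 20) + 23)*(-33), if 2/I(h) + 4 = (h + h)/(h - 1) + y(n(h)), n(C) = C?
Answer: -33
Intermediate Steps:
y(T) = 2 (y(T) = 1 + 1 = 2)
I(h) = 2/(-2 + 2*h/(-1 + h)) (I(h) = 2/(-4 + ((h + h)/(h - 1) + 2)) = 2/(-4 + ((2*h)/(-1 + h) + 2)) = 2/(-4 + (2*h/(-1 + h) + 2)) = 2/(-4 + (2 + 2*h/(-1 + h))) = 2/(-2 + 2*h/(-1 + h)))
((I(-1) - 20) + 23)*(-33) = (((-1 - 1) - 20) + 23)*(-33) = ((-2 - 20) + 23)*(-33) = (-22 + 23)*(-33) = 1*(-33) = -33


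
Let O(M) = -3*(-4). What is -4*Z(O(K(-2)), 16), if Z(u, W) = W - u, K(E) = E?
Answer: -16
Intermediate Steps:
O(M) = 12
-4*Z(O(K(-2)), 16) = -4*(16 - 1*12) = -4*(16 - 12) = -4*4 = -16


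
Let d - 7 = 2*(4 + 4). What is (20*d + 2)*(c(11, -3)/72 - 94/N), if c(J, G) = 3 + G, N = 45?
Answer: -14476/15 ≈ -965.07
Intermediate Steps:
d = 23 (d = 7 + 2*(4 + 4) = 7 + 2*8 = 7 + 16 = 23)
(20*d + 2)*(c(11, -3)/72 - 94/N) = (20*23 + 2)*((3 - 3)/72 - 94/45) = (460 + 2)*(0*(1/72) - 94*1/45) = 462*(0 - 94/45) = 462*(-94/45) = -14476/15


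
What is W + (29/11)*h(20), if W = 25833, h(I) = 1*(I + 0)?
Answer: 284743/11 ≈ 25886.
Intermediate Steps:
h(I) = I (h(I) = 1*I = I)
W + (29/11)*h(20) = 25833 + (29/11)*20 = 25833 + 580/11 = 284743/11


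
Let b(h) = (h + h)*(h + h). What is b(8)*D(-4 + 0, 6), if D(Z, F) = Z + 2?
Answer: -512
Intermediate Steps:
b(h) = 4*h**2 (b(h) = (2*h)*(2*h) = 4*h**2)
D(Z, F) = 2 + Z
b(8)*D(-4 + 0, 6) = (4*8**2)*(2 + (-4 + 0)) = (4*64)*(2 - 4) = 256*(-2) = -512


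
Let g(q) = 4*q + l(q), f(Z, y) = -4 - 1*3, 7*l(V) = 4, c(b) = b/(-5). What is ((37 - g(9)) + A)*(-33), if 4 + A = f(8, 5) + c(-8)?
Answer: 10362/35 ≈ 296.06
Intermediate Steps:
c(b) = -b/5 (c(b) = b*(-1/5) = -b/5)
l(V) = 4/7 (l(V) = (1/7)*4 = 4/7)
f(Z, y) = -7 (f(Z, y) = -4 - 3 = -7)
g(q) = 4/7 + 4*q (g(q) = 4*q + 4/7 = 4/7 + 4*q)
A = -47/5 (A = -4 + (-7 - 1/5*(-8)) = -4 + (-7 + 8/5) = -4 - 27/5 = -47/5 ≈ -9.4000)
((37 - g(9)) + A)*(-33) = ((37 - (4/7 + 4*9)) - 47/5)*(-33) = ((37 - (4/7 + 36)) - 47/5)*(-33) = ((37 - 1*256/7) - 47/5)*(-33) = ((37 - 256/7) - 47/5)*(-33) = (3/7 - 47/5)*(-33) = -314/35*(-33) = 10362/35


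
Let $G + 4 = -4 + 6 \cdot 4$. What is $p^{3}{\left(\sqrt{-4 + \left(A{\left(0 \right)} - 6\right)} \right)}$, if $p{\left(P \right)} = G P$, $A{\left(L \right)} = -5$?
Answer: $- 61440 i \sqrt{15} \approx - 2.3796 \cdot 10^{5} i$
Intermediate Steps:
$G = 16$ ($G = -4 + \left(-4 + 6 \cdot 4\right) = -4 + \left(-4 + 24\right) = -4 + 20 = 16$)
$p{\left(P \right)} = 16 P$
$p^{3}{\left(\sqrt{-4 + \left(A{\left(0 \right)} - 6\right)} \right)} = \left(16 \sqrt{-4 - 11}\right)^{3} = \left(16 \sqrt{-15}\right)^{3} = \left(16 i \sqrt{15}\right)^{3} = - 61440 i \sqrt{15}$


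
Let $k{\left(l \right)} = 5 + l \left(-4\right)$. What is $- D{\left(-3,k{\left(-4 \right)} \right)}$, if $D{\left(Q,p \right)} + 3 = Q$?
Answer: $6$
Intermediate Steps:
$k{\left(l \right)} = 5 - 4 l$
$D{\left(Q,p \right)} = -3 + Q$
$- D{\left(-3,k{\left(-4 \right)} \right)} = - (-3 - 3) = \left(-1\right) \left(-6\right) = 6$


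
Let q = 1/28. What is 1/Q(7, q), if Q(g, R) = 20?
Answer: 1/20 ≈ 0.050000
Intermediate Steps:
q = 1/28 ≈ 0.035714
1/Q(7, q) = 1/20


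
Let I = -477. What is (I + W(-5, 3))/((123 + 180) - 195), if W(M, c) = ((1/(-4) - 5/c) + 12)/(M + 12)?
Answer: -39947/9072 ≈ -4.4033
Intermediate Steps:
W(M, c) = (47/4 - 5/c)/(12 + M) (W(M, c) = ((1*(-¼) - 5/c) + 12)/(12 + M) = ((-¼ - 5/c) + 12)/(12 + M) = (47/4 - 5/c)/(12 + M))
(I + W(-5, 3))/((123 + 180) - 195) = (-477 + (¼)*(-20 + 47*3)/(3*(12 - 5)))/((123 + 180) - 195) = (-477 + (¼)*(⅓)*(-20 + 141)/7)/(303 - 195) = (-477 + (¼)*(⅓)*(⅐)*121)/108 = (-477 + 121/84)*(1/108) = -39947/84*1/108 = -39947/9072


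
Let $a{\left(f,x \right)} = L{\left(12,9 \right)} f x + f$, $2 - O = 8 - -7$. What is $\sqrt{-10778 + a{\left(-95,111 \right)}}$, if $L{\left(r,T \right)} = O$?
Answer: $2 \sqrt{31553} \approx 355.26$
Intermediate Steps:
$O = -13$ ($O = 2 - \left(8 - -7\right) = 2 - \left(8 + 7\right) = 2 - 15 = -13$)
$L{\left(r,T \right)} = -13$
$a{\left(f,x \right)} = f - 13 f x$ ($a{\left(f,x \right)} = - 13 f x + f = f - 13 f x$)
$\sqrt{-10778 + a{\left(-95,111 \right)}} = \sqrt{-10778 - 95 \left(1 - 1443\right)} = \sqrt{-10778 - -136990} = \sqrt{-10778 + 136990} = \sqrt{126212} = 2 \sqrt{31553}$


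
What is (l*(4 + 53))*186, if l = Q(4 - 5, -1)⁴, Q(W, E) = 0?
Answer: 0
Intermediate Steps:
l = 0 (l = 0⁴ = 0)
(l*(4 + 53))*186 = (0*(4 + 53))*186 = (0*57)*186 = 0*186 = 0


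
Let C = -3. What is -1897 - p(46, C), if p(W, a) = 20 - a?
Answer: -1920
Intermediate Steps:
-1897 - p(46, C) = -1897 - (20 - 1*(-3)) = -1897 - (20 + 3) = -1897 - 1*23 = -1897 - 23 = -1920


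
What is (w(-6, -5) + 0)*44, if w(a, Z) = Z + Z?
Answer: -440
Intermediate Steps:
w(a, Z) = 2*Z
(w(-6, -5) + 0)*44 = (2*(-5) + 0)*44 = (-10 + 0)*44 = -10*44 = -440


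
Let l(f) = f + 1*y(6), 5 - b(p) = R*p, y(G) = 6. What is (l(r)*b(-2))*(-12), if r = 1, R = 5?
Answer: -1260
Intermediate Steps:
b(p) = 5 - 5*p
l(f) = 6 + f (l(f) = f + 1*6 = f + 6 = 6 + f)
(l(r)*b(-2))*(-12) = ((6 + 1)*(5 - 5*(-2)))*(-12) = (7*(5 + 10))*(-12) = (7*15)*(-12) = 105*(-12) = -1260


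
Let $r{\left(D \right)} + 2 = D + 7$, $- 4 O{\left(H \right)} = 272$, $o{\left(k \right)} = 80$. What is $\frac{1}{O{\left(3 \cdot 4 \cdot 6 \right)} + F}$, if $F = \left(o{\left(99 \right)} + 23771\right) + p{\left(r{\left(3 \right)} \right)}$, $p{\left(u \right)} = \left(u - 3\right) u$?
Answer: $\frac{1}{23823} \approx 4.1976 \cdot 10^{-5}$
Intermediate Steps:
$O{\left(H \right)} = -68$ ($O{\left(H \right)} = \left(- \frac{1}{4}\right) 272 = -68$)
$r{\left(D \right)} = 5 + D$ ($r{\left(D \right)} = -2 + \left(D + 7\right) = -2 + \left(7 + D\right) = 5 + D$)
$p{\left(u \right)} = u \left(-3 + u\right)$ ($p{\left(u \right)} = \left(-3 + u\right) u = u \left(-3 + u\right)$)
$F = 23891$ ($F = \left(80 + 23771\right) + \left(5 + 3\right) \left(-3 + \left(5 + 3\right)\right) = 23851 + 8 \left(-3 + 8\right) = 23851 + 8 \cdot 5 = 23851 + 40 = 23891$)
$\frac{1}{O{\left(3 \cdot 4 \cdot 6 \right)} + F} = \frac{1}{-68 + 23891} = \frac{1}{23823}$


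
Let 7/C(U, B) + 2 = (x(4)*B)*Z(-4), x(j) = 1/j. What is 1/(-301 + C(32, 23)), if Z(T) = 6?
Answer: -65/19551 ≈ -0.0033246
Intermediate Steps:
x(j) = 1/j
C(U, B) = 7/(-2 + 3*B/2) (C(U, B) = 7/(-2 + (B/4)*6) = 7/(-2 + 3*B/2))
1/(-301 + C(32, 23)) = 1/(-301 + 14/(-4 + 3*23)) = 1/(-301 + 14/(-4 + 69)) = 1/(-301 + 14/65) = 1/(-19551/65) = -65/19551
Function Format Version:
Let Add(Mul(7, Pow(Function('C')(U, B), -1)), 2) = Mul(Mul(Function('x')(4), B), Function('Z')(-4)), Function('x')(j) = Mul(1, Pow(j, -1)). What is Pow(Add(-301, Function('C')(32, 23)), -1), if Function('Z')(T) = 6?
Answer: Rational(-65, 19551) ≈ -0.0033246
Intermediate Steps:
Function('x')(j) = Pow(j, -1)
Function('C')(U, B) = Mul(7, Pow(Add(-2, Mul(Rational(3, 2), B)), -1)) (Function('C')(U, B) = Mul(7, Pow(Add(-2, Mul(Mul(Pow(4, -1), B), 6)), -1)) = Mul(7, Pow(Add(-2, Mul(Mul(Rational(1, 4), B), 6)), -1)) = Mul(7, Pow(Add(-2, Mul(Rational(3, 2), B)), -1)))
Pow(Add(-301, Function('C')(32, 23)), -1) = Pow(Add(-301, Mul(14, Pow(Add(-4, Mul(3, 23)), -1))), -1) = Pow(Add(-301, Mul(14, Pow(Add(-4, 69), -1))), -1) = Pow(Add(-301, Mul(14, Pow(65, -1))), -1) = Pow(Add(-301, Mul(14, Rational(1, 65))), -1) = Pow(Add(-301, Rational(14, 65)), -1) = Pow(Rational(-19551, 65), -1) = Rational(-65, 19551)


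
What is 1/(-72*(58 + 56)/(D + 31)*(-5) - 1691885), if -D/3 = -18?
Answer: -17/28753837 ≈ -5.9123e-7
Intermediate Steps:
D = 54 (D = -3*(-18) = 54)
1/(-72*(58 + 56)/(D + 31)*(-5) - 1691885) = 1/(-72*(58 + 56)/(54 + 31)*(-5) - 1691885) = 1/(-8208/85*(-5) - 1691885) = 1/(8208/17 - 1691885) = 1/(-28753837/17) = -17/28753837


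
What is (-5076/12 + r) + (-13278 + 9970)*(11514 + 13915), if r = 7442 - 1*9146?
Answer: -84121259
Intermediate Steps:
r = -1704 (r = 7442 - 9146 = -1704)
(-5076/12 + r) + (-13278 + 9970)*(11514 + 13915) = (-5076/12 - 1704) + (-13278 + 9970)*(11514 + 13915) = (-5076/12 - 1704) - 3308*25429 = (-94*9/2 - 1704) - 84119132 = (-423 - 1704) - 84119132 = -2127 - 84119132 = -84121259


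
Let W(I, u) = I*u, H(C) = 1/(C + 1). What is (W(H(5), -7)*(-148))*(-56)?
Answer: -29008/3 ≈ -9669.3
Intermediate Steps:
H(C) = 1/(1 + C)
(W(H(5), -7)*(-148))*(-56) = ((-7/(1 + 5))*(-148))*(-56) = ((-7/6)*(-148))*(-56) = (((⅙)*(-7))*(-148))*(-56) = -7/6*(-148)*(-56) = (518/3)*(-56) = -29008/3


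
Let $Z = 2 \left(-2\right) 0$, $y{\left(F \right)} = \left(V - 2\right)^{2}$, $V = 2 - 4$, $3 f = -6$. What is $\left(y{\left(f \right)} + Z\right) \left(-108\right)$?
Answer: $-1728$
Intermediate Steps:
$f = -2$ ($f = \frac{1}{3} \left(-6\right) = -2$)
$V = -2$ ($V = 2 - 4 = -2$)
$y{\left(F \right)} = 16$ ($y{\left(F \right)} = \left(-2 - 2\right)^{2} = \left(-4\right)^{2} = 16$)
$Z = 0$ ($Z = \left(-4\right) 0 = 0$)
$\left(y{\left(f \right)} + Z\right) \left(-108\right) = \left(16 + 0\right) \left(-108\right) = 16 \left(-108\right) = -1728$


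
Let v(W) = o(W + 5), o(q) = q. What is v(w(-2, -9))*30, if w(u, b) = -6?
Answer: -30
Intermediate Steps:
v(W) = 5 + W (v(W) = W + 5 = 5 + W)
v(w(-2, -9))*30 = (5 - 6)*30 = -1*30 = -30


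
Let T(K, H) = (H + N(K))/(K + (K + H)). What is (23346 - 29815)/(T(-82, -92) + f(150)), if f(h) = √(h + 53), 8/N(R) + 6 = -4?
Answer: 517520/44771 - 41401600*√203/1298359 ≈ -442.77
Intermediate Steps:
N(R) = -⅘ (N(R) = 8/(-6 - 4) = 8/(-10) = 8*(-⅒) = -⅘)
T(K, H) = (-⅘ + H)/(H + 2*K) (T(K, H) = (H - ⅘)/(K + (K + H)) = (-⅘ + H)/(K + (H + K)) = (-⅘ + H)/(H + 2*K))
f(h) = √(53 + h)
(23346 - 29815)/(T(-82, -92) + f(150)) = (23346 - 29815)/((-⅘ - 92)/(-92 + 2*(-82)) + √(53 + 150)) = -6469/(-464/5/(-92 - 164) + √203) = -6469/(-464/5/(-256) + √203) = -6469/(-1/256*(-464/5) + √203) = -6469/(29/80 + √203)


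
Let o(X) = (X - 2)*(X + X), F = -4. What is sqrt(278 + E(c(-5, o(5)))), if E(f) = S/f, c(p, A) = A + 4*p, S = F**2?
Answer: sqrt(6990)/5 ≈ 16.721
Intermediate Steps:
o(X) = 2*X*(-2 + X) (o(X) = (-2 + X)*(2*X) = 2*X*(-2 + X))
S = 16 (S = (-4)**2 = 16)
E(f) = 16/f
sqrt(278 + E(c(-5, o(5)))) = sqrt(278 + 16/(2*5*(-2 + 5) + 4*(-5))) = sqrt(278 + 16/(2*5*3 - 20)) = sqrt(278 + 16/(30 - 20)) = sqrt(278 + 16/10) = sqrt(278 + 16*(1/10)) = sqrt(278 + 8/5) = sqrt(1398/5) = sqrt(6990)/5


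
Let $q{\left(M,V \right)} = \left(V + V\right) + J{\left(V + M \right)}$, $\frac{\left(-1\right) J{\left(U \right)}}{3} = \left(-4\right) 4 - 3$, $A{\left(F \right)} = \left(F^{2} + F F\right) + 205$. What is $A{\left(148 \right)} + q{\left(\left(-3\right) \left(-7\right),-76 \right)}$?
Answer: $43918$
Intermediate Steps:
$A{\left(F \right)} = 205 + 2 F^{2}$ ($A{\left(F \right)} = \left(F^{2} + F^{2}\right) + 205 = 2 F^{2} + 205 = 205 + 2 F^{2}$)
$J{\left(U \right)} = 57$ ($J{\left(U \right)} = - 3 \left(\left(-4\right) 4 - 3\right) = - 3 \left(-16 - 3\right) = \left(-3\right) \left(-19\right) = 57$)
$q{\left(M,V \right)} = 57 + 2 V$ ($q{\left(M,V \right)} = \left(V + V\right) + 57 = 2 V + 57 = 57 + 2 V$)
$A{\left(148 \right)} + q{\left(\left(-3\right) \left(-7\right),-76 \right)} = \left(205 + 2 \cdot 148^{2}\right) + \left(57 + 2 \left(-76\right)\right) = \left(205 + 2 \cdot 21904\right) + \left(57 - 152\right) = \left(205 + 43808\right) - 95 = 44013 - 95 = 43918$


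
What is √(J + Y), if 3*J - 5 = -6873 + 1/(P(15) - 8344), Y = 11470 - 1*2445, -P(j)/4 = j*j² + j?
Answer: √1327842381/444 ≈ 82.071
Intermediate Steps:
P(j) = -4*j - 4*j³ (P(j) = -4*(j*j² + j) = -4*(j³ + j) = -4*(j + j³) = -4*j - 4*j³)
Y = 9025 (Y = 11470 - 2445 = 9025)
J = -150436673/65712 (J = 5/3 + (-6873 + 1/(-4*15*(1 + 15²) - 8344))/3 = 5/3 + (-6873 + 1/(-4*15*(1 + 225) - 8344))/3 = 5/3 + (-6873 + 1/(-4*15*226 - 8344))/3 = 5/3 + (-6873 + 1/(-13560 - 8344))/3 = 5/3 + (-6873 + 1/(-21904))/3 = 5/3 + (-6873 - 1/21904)/3 = 5/3 + (⅓)*(-150546193/21904) = 5/3 - 150546193/65712 = -150436673/65712 ≈ -2289.3)
√(J + Y) = √(-150436673/65712 + 9025) = √(442614127/65712) = √1327842381/444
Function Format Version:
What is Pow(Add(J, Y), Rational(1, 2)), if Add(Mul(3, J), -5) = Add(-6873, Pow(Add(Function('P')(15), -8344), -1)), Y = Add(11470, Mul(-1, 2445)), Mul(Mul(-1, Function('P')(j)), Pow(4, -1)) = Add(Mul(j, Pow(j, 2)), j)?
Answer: Mul(Rational(1, 444), Pow(1327842381, Rational(1, 2))) ≈ 82.071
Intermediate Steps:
Function('P')(j) = Add(Mul(-4, j), Mul(-4, Pow(j, 3))) (Function('P')(j) = Mul(-4, Add(Mul(j, Pow(j, 2)), j)) = Mul(-4, Add(Pow(j, 3), j)) = Mul(-4, Add(j, Pow(j, 3))) = Add(Mul(-4, j), Mul(-4, Pow(j, 3))))
Y = 9025 (Y = Add(11470, -2445) = 9025)
J = Rational(-150436673, 65712) (J = Add(Rational(5, 3), Mul(Rational(1, 3), Add(-6873, Pow(Add(Mul(-4, 15, Add(1, Pow(15, 2))), -8344), -1)))) = Add(Rational(5, 3), Mul(Rational(1, 3), Add(-6873, Pow(Add(Mul(-4, 15, Add(1, 225)), -8344), -1)))) = Add(Rational(5, 3), Mul(Rational(1, 3), Add(-6873, Pow(Add(Mul(-4, 15, 226), -8344), -1)))) = Add(Rational(5, 3), Mul(Rational(1, 3), Add(-6873, Pow(Add(-13560, -8344), -1)))) = Add(Rational(5, 3), Mul(Rational(1, 3), Add(-6873, Pow(-21904, -1)))) = Add(Rational(5, 3), Mul(Rational(1, 3), Add(-6873, Rational(-1, 21904)))) = Add(Rational(5, 3), Mul(Rational(1, 3), Rational(-150546193, 21904))) = Add(Rational(5, 3), Rational(-150546193, 65712)) = Rational(-150436673, 65712) ≈ -2289.3)
Pow(Add(J, Y), Rational(1, 2)) = Pow(Add(Rational(-150436673, 65712), 9025), Rational(1, 2)) = Pow(Rational(442614127, 65712), Rational(1, 2)) = Mul(Rational(1, 444), Pow(1327842381, Rational(1, 2)))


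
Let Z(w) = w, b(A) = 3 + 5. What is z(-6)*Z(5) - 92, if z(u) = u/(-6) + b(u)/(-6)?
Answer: -281/3 ≈ -93.667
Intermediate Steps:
b(A) = 8
z(u) = -4/3 - u/6 (z(u) = u/(-6) + 8/(-6) = u*(-1/6) + 8*(-1/6) = -u/6 - 4/3 = -4/3 - u/6)
z(-6)*Z(5) - 92 = (-4/3 - 1/6*(-6))*5 - 92 = (-4/3 + 1)*5 - 92 = -1/3*5 - 92 = -5/3 - 92 = -281/3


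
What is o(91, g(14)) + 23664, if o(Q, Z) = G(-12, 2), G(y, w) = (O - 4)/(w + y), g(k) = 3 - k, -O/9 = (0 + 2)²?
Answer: 23668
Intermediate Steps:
O = -36 (O = -9*(0 + 2)² = -9*2² = -9*4 = -36)
G(y, w) = -40/(w + y) (G(y, w) = (-36 - 4)/(w + y) = -40/(w + y))
o(Q, Z) = 4 (o(Q, Z) = -40/(2 - 12) = -40/(-10) = -40*(-⅒) = 4)
o(91, g(14)) + 23664 = 4 + 23664 = 23668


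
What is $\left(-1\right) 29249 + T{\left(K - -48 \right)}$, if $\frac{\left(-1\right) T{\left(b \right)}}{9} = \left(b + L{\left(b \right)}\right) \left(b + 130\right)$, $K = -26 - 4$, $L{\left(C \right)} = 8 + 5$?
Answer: $-70541$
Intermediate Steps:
$L{\left(C \right)} = 13$
$K = -30$ ($K = -26 - 4 = -30$)
$T{\left(b \right)} = - 9 \left(13 + b\right) \left(130 + b\right)$ ($T{\left(b \right)} = - 9 \left(b + 13\right) \left(b + 130\right) = - 9 \left(13 + b\right) \left(130 + b\right)$)
$\left(-1\right) 29249 + T{\left(K - -48 \right)} = \left(-1\right) 29249 - \left(15210 + 9 \left(-30 - -48\right)^{2} + 1287 \left(-30 - -48\right)\right) = -29249 - \left(15210 + 9 \left(-30 + 48\right)^{2} + 1287 \left(-30 + 48\right)\right) = -29249 - \left(38376 + 2916\right) = -29249 - 41292 = -70541$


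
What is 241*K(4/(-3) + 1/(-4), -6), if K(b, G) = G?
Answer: -1446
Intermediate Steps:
241*K(4/(-3) + 1/(-4), -6) = 241*(-6) = -1446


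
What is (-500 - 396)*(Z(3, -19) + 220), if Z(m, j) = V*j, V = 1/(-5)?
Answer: -1002624/5 ≈ -2.0052e+5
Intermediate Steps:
V = -⅕ ≈ -0.20000
Z(m, j) = -j/5
(-500 - 396)*(Z(3, -19) + 220) = (-500 - 396)*(-⅕*(-19) + 220) = -896*(19/5 + 220) = -896*1119/5 = -1002624/5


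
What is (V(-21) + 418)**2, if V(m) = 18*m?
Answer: 1600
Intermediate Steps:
(V(-21) + 418)**2 = (18*(-21) + 418)**2 = (-378 + 418)**2 = 40**2 = 1600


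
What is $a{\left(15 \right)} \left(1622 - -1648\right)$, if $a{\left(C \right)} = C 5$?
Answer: $245250$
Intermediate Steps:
$a{\left(C \right)} = 5 C$
$a{\left(15 \right)} \left(1622 - -1648\right) = 5 \cdot 15 \left(1622 - -1648\right) = 75 \left(1622 + 1648\right) = 75 \cdot 3270 = 245250$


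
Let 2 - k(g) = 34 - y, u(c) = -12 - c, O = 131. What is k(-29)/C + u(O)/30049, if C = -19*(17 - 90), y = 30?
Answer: -258439/41677963 ≈ -0.0062009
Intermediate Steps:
C = 1387 (C = -19*(-73) = 1387)
k(g) = -2 (k(g) = 2 - (34 - 1*30) = 2 - (34 - 30) = 2 - 1*4 = 2 - 4 = -2)
k(-29)/C + u(O)/30049 = -2/1387 + (-12 - 1*131)/30049 = -2*1/1387 + (-12 - 131)*(1/30049) = -2/1387 - 143*1/30049 = -2/1387 - 143/30049 = -258439/41677963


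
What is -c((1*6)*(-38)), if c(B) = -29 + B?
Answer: 257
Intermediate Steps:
-c((1*6)*(-38)) = -(-29 + (1*6)*(-38)) = -(-29 + 6*(-38)) = -(-29 - 228) = -1*(-257) = 257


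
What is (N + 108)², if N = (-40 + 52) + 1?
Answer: 14641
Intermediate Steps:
N = 13 (N = 12 + 1 = 13)
(N + 108)² = (13 + 108)² = 121² = 14641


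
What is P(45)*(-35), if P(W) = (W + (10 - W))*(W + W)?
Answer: -31500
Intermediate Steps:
P(W) = 20*W (P(W) = 10*(2*W) = 20*W)
P(45)*(-35) = (20*45)*(-35) = 900*(-35) = -31500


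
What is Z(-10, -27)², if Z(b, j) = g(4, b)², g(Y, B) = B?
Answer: 10000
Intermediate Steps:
Z(b, j) = b²
Z(-10, -27)² = ((-10)²)² = 100² = 10000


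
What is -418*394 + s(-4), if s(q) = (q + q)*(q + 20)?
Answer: -164820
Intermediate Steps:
s(q) = 2*q*(20 + q) (s(q) = (2*q)*(20 + q) = 2*q*(20 + q))
-418*394 + s(-4) = -418*394 + 2*(-4)*(20 - 4) = -164692 + 2*(-4)*16 = -164692 - 128 = -164820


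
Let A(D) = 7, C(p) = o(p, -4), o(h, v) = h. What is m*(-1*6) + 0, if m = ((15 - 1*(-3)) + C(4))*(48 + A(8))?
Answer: -7260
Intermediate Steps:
C(p) = p
m = 1210 (m = ((15 - 1*(-3)) + 4)*(48 + 7) = ((15 + 3) + 4)*55 = (18 + 4)*55 = 22*55 = 1210)
m*(-1*6) + 0 = 1210*(-1*6) + 0 = 1210*(-6) + 0 = -7260 + 0 = -7260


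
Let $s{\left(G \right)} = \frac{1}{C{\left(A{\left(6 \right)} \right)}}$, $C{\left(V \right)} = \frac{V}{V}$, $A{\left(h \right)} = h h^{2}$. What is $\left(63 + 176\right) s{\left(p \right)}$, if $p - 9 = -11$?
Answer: $239$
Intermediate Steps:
$A{\left(h \right)} = h^{3}$
$p = -2$ ($p = 9 - 11 = -2$)
$C{\left(V \right)} = 1$
$s{\left(G \right)} = 1$ ($s{\left(G \right)} = 1^{-1} = 1$)
$\left(63 + 176\right) s{\left(p \right)} = \left(63 + 176\right) 1 = 239 \cdot 1 = 239$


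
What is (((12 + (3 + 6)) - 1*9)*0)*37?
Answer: 0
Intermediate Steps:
(((12 + (3 + 6)) - 1*9)*0)*37 = (((12 + 9) - 9)*0)*37 = ((21 - 9)*0)*37 = (12*0)*37 = 0*37 = 0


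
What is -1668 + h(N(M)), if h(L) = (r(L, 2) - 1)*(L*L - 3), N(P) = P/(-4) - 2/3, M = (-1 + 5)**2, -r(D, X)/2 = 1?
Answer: -5173/3 ≈ -1724.3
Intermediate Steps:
r(D, X) = -2 (r(D, X) = -2*1 = -2)
M = 16 (M = 4**2 = 16)
N(P) = -2/3 - P/4 (N(P) = P*(-1/4) - 2*1/3 = -P/4 - 2/3 = -2/3 - P/4)
h(L) = 9 - 3*L**2 (h(L) = (-2 - 1)*(L*L - 3) = -3*(L**2 - 3) = -3*(-3 + L**2) = 9 - 3*L**2)
-1668 + h(N(M)) = -1668 + (9 - 3*(-2/3 - 1/4*16)**2) = -1668 + (9 - 3*(-2/3 - 4)**2) = -1668 + (9 - 3*(-14/3)**2) = -1668 + (9 - 3*196/9) = -1668 + (9 - 196/3) = -1668 - 169/3 = -5173/3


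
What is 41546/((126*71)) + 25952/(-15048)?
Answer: 909763/311619 ≈ 2.9195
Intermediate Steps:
41546/((126*71)) + 25952/(-15048) = 41546/8946 + 25952*(-1/15048) = 41546*(1/8946) - 3244/1881 = 20773/4473 - 3244/1881 = 909763/311619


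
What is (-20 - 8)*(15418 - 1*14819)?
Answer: -16772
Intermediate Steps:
(-20 - 8)*(15418 - 1*14819) = -28*(15418 - 14819) = -28*599 = -16772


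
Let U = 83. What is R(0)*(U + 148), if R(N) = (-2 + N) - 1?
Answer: -693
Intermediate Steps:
R(N) = -3 + N
R(0)*(U + 148) = (-3 + 0)*(83 + 148) = -3*231 = -693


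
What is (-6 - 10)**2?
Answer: 256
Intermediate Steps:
(-6 - 10)**2 = (-16)**2 = 256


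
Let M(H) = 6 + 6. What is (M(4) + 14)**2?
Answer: 676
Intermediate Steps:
M(H) = 12
(M(4) + 14)**2 = (12 + 14)**2 = 26**2 = 676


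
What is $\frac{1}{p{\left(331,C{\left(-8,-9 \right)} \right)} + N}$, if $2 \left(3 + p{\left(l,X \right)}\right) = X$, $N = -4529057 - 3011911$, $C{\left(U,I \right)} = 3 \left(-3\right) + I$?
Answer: $- \frac{1}{7540980} \approx -1.3261 \cdot 10^{-7}$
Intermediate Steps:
$C{\left(U,I \right)} = -9 + I$
$N = -7540968$ ($N = -4529057 - 3011911 = -7540968$)
$p{\left(l,X \right)} = -3 + \frac{X}{2}$
$\frac{1}{p{\left(331,C{\left(-8,-9 \right)} \right)} + N} = \frac{1}{\left(-3 + \frac{-9 - 9}{2}\right) - 7540968} = \frac{1}{\left(-3 + \frac{1}{2} \left(-18\right)\right) - 7540968} = \frac{1}{\left(-3 - 9\right) - 7540968} = \frac{1}{-12 - 7540968} = \frac{1}{-7540980} = - \frac{1}{7540980}$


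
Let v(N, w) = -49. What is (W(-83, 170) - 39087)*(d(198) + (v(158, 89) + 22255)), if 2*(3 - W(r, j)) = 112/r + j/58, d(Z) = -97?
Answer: -4159900831947/4814 ≈ -8.6413e+8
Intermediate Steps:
W(r, j) = 3 - 56/r - j/116 (W(r, j) = 3 - (112/r + j/58)/2 = 3 + (-56/r - j/116) = 3 - 56/r - j/116)
(W(-83, 170) - 39087)*(d(198) + (v(158, 89) + 22255)) = ((3 - 56/(-83) - 1/116*170) - 39087)*(-97 + (-49 + 22255)) = ((3 - 56*(-1/83) - 85/58) - 39087)*(-97 + 22206) = ((3 + 56/83 - 85/58) - 39087)*22109 = (10635/4814 - 39087)*22109 = -188154183/4814*22109 = -4159900831947/4814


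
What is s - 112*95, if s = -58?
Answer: -10698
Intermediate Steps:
s - 112*95 = -58 - 112*95 = -58 - 10640 = -10698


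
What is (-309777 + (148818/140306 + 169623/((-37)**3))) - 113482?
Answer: -1504042018146673/3553459909 ≈ -4.2326e+5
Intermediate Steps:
(-309777 + (148818/140306 + 169623/((-37)**3))) - 113482 = (-309777 + (148818*(1/140306) + 169623/(-50653))) - 113482 = (-309777 + (74409/70153 + 169623*(-1/50653))) - 113482 = (-309777 + (74409/70153 - 169623/50653)) - 113482 = (-309777 - 8130523242/3553459909) - 113482 = -1100788280753535/3553459909 - 113482 = -1504042018146673/3553459909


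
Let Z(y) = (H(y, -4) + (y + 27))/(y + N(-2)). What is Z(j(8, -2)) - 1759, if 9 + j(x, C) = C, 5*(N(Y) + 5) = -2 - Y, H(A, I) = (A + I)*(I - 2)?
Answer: -14125/8 ≈ -1765.6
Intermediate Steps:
H(A, I) = (-2 + I)*(A + I) (H(A, I) = (A + I)*(-2 + I) = (-2 + I)*(A + I))
N(Y) = -27/5 - Y/5 (N(Y) = -5 + (-2 - Y)/5 = -5 + (-⅖ - Y/5) = -27/5 - Y/5)
j(x, C) = -9 + C
Z(y) = (51 - 5*y)/(-5 + y) (Z(y) = (((-4)² - 2*y - 2*(-4) + y*(-4)) + (y + 27))/(y + (-27/5 - ⅕*(-2))) = ((16 - 2*y + 8 - 4*y) + (27 + y))/(y + (-27/5 + ⅖)) = ((24 - 6*y) + (27 + y))/(y - 5) = (51 - 5*y)/(-5 + y))
Z(j(8, -2)) - 1759 = (51 - 5*(-9 - 2))/(-5 + (-9 - 2)) - 1759 = (51 - 5*(-11))/(-5 - 11) - 1759 = (51 + 55)/(-16) - 1759 = -1/16*106 - 1759 = -53/8 - 1759 = -14125/8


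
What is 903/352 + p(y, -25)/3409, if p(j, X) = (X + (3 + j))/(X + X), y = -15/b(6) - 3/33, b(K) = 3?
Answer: 76962943/29999200 ≈ 2.5655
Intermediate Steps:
y = -56/11 (y = -15/3 - 3/33 = -15*⅓ - 3*1/33 = -5 - 1/11 = -56/11 ≈ -5.0909)
p(j, X) = (3 + X + j)/(2*X) (p(j, X) = (3 + X + j)/((2*X)) = (3 + X + j)*(1/(2*X)) = (3 + X + j)/(2*X))
903/352 + p(y, -25)/3409 = 903/352 + ((½)*(3 - 25 - 56/11)/(-25))/3409 = 903*(1/352) + ((½)*(-1/25)*(-298/11))*(1/3409) = 903/352 + (149/275)*(1/3409) = 903/352 + 149/937475 = 76962943/29999200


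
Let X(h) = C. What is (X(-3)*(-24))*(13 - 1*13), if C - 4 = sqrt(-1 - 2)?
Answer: 0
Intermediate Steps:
C = 4 + I*sqrt(3) (C = 4 + sqrt(-1 - 2) = 4 + sqrt(-3) = 4 + I*sqrt(3) ≈ 4.0 + 1.732*I)
X(h) = 4 + I*sqrt(3)
(X(-3)*(-24))*(13 - 1*13) = ((4 + I*sqrt(3))*(-24))*(13 - 1*13) = (-96 - 24*I*sqrt(3))*(13 - 13) = (-96 - 24*I*sqrt(3))*0 = 0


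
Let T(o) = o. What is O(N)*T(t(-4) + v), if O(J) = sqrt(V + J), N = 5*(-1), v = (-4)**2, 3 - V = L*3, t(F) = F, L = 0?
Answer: 12*I*sqrt(2) ≈ 16.971*I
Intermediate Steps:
V = 3 (V = 3 - 0*3 = 3 - 1*0 = 3 + 0 = 3)
v = 16
N = -5
O(J) = sqrt(3 + J)
O(N)*T(t(-4) + v) = sqrt(3 - 5)*(-4 + 16) = sqrt(-2)*12 = (I*sqrt(2))*12 = 12*I*sqrt(2)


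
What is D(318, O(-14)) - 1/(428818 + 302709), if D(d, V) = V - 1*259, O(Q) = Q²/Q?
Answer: -199706872/731527 ≈ -273.00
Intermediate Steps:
O(Q) = Q
D(d, V) = -259 + V (D(d, V) = V - 259 = -259 + V)
D(318, O(-14)) - 1/(428818 + 302709) = (-259 - 14) - 1/(428818 + 302709) = -273 - 1/731527 = -199706872/731527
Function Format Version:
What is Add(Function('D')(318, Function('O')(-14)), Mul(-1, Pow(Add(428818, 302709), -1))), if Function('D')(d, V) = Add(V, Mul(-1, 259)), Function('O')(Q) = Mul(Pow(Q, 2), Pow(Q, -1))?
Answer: Rational(-199706872, 731527) ≈ -273.00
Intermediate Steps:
Function('O')(Q) = Q
Function('D')(d, V) = Add(-259, V) (Function('D')(d, V) = Add(V, -259) = Add(-259, V))
Add(Function('D')(318, Function('O')(-14)), Mul(-1, Pow(Add(428818, 302709), -1))) = Add(Add(-259, -14), Mul(-1, Pow(Add(428818, 302709), -1))) = Add(-273, Mul(-1, Pow(731527, -1))) = Add(-273, Mul(-1, Rational(1, 731527))) = Add(-273, Rational(-1, 731527)) = Rational(-199706872, 731527)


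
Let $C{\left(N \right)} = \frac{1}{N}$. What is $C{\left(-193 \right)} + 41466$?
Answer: $\frac{8002937}{193} \approx 41466.0$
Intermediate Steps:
$C{\left(-193 \right)} + 41466 = \frac{1}{-193} + 41466 = - \frac{1}{193} + 41466 = \frac{8002937}{193}$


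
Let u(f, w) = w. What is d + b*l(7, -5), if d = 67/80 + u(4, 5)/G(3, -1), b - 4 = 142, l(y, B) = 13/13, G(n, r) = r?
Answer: 11347/80 ≈ 141.84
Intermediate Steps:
l(y, B) = 1 (l(y, B) = 13*(1/13) = 1)
b = 146 (b = 4 + 142 = 146)
d = -333/80 (d = 67/80 + 5/(-1) = 67*(1/80) + 5*(-1) = 67/80 - 5 = -333/80 ≈ -4.1625)
d + b*l(7, -5) = -333/80 + 146*1 = -333/80 + 146 = 11347/80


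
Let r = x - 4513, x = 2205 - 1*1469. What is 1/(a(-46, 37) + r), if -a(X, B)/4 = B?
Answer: -1/3925 ≈ -0.00025478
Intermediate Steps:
x = 736 (x = 2205 - 1469 = 736)
a(X, B) = -4*B
r = -3777 (r = 736 - 4513 = -3777)
1/(a(-46, 37) + r) = 1/(-4*37 - 3777) = 1/(-148 - 3777) = 1/(-3925) = -1/3925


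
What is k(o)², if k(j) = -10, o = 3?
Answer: 100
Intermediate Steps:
k(o)² = (-10)² = 100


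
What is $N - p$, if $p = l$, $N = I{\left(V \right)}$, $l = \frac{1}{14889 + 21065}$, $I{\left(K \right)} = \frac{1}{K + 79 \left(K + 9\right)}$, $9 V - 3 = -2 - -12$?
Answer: $\frac{316147}{267461806} \approx 0.001182$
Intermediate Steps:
$V = \frac{13}{9}$ ($V = \frac{1}{3} + \frac{-2 - -12}{9} = \frac{1}{3} + \frac{-2 + 12}{9} = \frac{1}{3} + \frac{1}{9} \cdot 10 = \frac{1}{3} + \frac{10}{9} = \frac{13}{9} \approx 1.4444$)
$I{\left(K \right)} = \frac{1}{711 + 80 K}$ ($I{\left(K \right)} = \frac{1}{K + 79 \left(9 + K\right)} = \frac{1}{K + \left(711 + 79 K\right)} = \frac{1}{711 + 80 K}$)
$l = \frac{1}{35954} \approx 2.7813 \cdot 10^{-5}$
$N = \frac{9}{7439}$ ($N = \frac{1}{711 + 80 \cdot \frac{13}{9}} = \frac{1}{711 + \frac{1040}{9}} = \frac{1}{\frac{7439}{9}} = \frac{9}{7439} \approx 0.0012098$)
$p = \frac{1}{35954} \approx 2.7813 \cdot 10^{-5}$
$N - p = \frac{9}{7439} - \frac{1}{35954} = \frac{316147}{267461806}$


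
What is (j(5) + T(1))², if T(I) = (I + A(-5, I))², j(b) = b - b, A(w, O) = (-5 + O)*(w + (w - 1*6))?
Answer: 17850625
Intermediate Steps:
A(w, O) = (-6 + 2*w)*(-5 + O) (A(w, O) = (-5 + O)*(w + (w - 6)) = (-5 + O)*(w + (-6 + w)) = (-5 + O)*(-6 + 2*w) = (-6 + 2*w)*(-5 + O))
j(b) = 0
T(I) = (80 - 15*I)² (T(I) = (I + (30 - 10*(-5) - 6*I + 2*I*(-5)))² = (I + (30 + 50 - 6*I - 10*I))² = (I + (80 - 16*I))² = (80 - 15*I)²)
(j(5) + T(1))² = (0 + 25*(16 - 3*1)²)² = (0 + 25*(16 - 3)²)² = (0 + 25*13²)² = (0 + 25*169)² = (0 + 4225)² = 4225² = 17850625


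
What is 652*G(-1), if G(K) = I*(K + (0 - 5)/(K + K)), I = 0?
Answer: 0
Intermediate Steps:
G(K) = 0 (G(K) = 0*(K + (0 - 5)/(K + K)) = 0*(K - 5*1/(2*K)) = 0*(K - 5/(2*K)) = 0)
652*G(-1) = 652*0 = 0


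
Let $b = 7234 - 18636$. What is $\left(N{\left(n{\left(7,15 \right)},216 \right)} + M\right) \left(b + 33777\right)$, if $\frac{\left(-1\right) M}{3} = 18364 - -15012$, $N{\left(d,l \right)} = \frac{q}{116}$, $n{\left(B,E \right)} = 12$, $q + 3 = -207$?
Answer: $- \frac{129943461375}{58} \approx -2.2404 \cdot 10^{9}$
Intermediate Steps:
$q = -210$ ($q = -3 - 207 = -210$)
$N{\left(d,l \right)} = - \frac{105}{58}$ ($N{\left(d,l \right)} = - \frac{210}{116} = \left(-210\right) \frac{1}{116} = - \frac{105}{58}$)
$b = -11402$ ($b = 7234 - 18636 = -11402$)
$M = -100128$ ($M = - 3 \left(18364 - -15012\right) = - 3 \left(18364 + 15012\right) = \left(-3\right) 33376 = -100128$)
$\left(N{\left(n{\left(7,15 \right)},216 \right)} + M\right) \left(b + 33777\right) = \left(- \frac{105}{58} - 100128\right) \left(-11402 + 33777\right) = \left(- \frac{5807529}{58}\right) 22375 = - \frac{129943461375}{58}$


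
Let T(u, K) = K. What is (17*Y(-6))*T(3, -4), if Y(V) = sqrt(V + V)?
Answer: -136*I*sqrt(3) ≈ -235.56*I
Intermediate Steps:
Y(V) = sqrt(2)*sqrt(V) (Y(V) = sqrt(2*V) = sqrt(2)*sqrt(V))
(17*Y(-6))*T(3, -4) = (17*(sqrt(2)*sqrt(-6)))*(-4) = (17*(sqrt(2)*(I*sqrt(6))))*(-4) = (17*(2*I*sqrt(3)))*(-4) = (34*I*sqrt(3))*(-4) = -136*I*sqrt(3)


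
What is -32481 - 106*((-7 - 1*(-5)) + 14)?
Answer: -33753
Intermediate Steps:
-32481 - 106*((-7 - 1*(-5)) + 14) = -32481 - 106*((-7 + 5) + 14) = -32481 - 106*(-2 + 14) = -32481 - 106*12 = -32481 - 1*1272 = -32481 - 1272 = -33753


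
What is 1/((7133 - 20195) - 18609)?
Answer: -1/31671 ≈ -3.1575e-5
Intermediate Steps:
1/((7133 - 20195) - 18609) = 1/(-13062 - 18609) = 1/(-31671) = -1/31671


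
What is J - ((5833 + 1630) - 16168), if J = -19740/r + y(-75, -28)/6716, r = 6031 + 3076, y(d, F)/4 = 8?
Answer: 19010294823/2184379 ≈ 8702.8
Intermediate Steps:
y(d, F) = 32 (y(d, F) = 4*8 = 32)
r = 9107
J = -4724372/2184379 (J = -19740/9107 + 32/6716 = -19740*1/9107 + 32*(1/6716) = -2820/1301 + 8/1679 = -4724372/2184379 ≈ -2.1628)
J - ((5833 + 1630) - 16168) = -4724372/2184379 - ((5833 + 1630) - 16168) = -4724372/2184379 - (7463 - 16168) = -4724372/2184379 - 1*(-8705) = -4724372/2184379 + 8705 = 19010294823/2184379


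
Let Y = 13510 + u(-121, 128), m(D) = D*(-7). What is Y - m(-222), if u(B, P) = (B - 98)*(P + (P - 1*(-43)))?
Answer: -53525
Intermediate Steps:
m(D) = -7*D
u(B, P) = (-98 + B)*(43 + 2*P) (u(B, P) = (-98 + B)*(P + (P + 43)) = (-98 + B)*(P + (43 + P)) = (-98 + B)*(43 + 2*P))
Y = -51971 (Y = 13510 + (-4214 - 196*128 + 43*(-121) + 2*(-121)*128) = 13510 + (-4214 - 25088 - 5203 - 30976) = 13510 - 65481 = -51971)
Y - m(-222) = -51971 - (-7)*(-222) = -51971 - 1*1554 = -51971 - 1554 = -53525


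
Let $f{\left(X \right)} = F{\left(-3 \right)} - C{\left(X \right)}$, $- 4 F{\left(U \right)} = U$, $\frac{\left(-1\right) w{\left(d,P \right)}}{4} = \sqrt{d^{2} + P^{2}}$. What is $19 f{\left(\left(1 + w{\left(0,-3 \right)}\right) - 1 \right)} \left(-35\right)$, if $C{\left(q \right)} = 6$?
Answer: $\frac{13965}{4} \approx 3491.3$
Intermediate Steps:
$w{\left(d,P \right)} = - 4 \sqrt{P^{2} + d^{2}}$ ($w{\left(d,P \right)} = - 4 \sqrt{d^{2} + P^{2}} = - 4 \sqrt{P^{2} + d^{2}}$)
$F{\left(U \right)} = - \frac{U}{4}$
$f{\left(X \right)} = - \frac{21}{4}$ ($f{\left(X \right)} = \left(- \frac{1}{4}\right) \left(-3\right) - 6 = \frac{3}{4} - 6 = - \frac{21}{4}$)
$19 f{\left(\left(1 + w{\left(0,-3 \right)}\right) - 1 \right)} \left(-35\right) = 19 \left(- \frac{21}{4}\right) \left(-35\right) = \left(- \frac{399}{4}\right) \left(-35\right) = \frac{13965}{4}$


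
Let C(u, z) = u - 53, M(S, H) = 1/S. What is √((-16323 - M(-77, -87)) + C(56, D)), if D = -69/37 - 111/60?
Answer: I*√96761203/77 ≈ 127.75*I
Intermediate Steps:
D = -2749/740 (D = -69*1/37 - 111*1/60 = -69/37 - 37/20 = -2749/740 ≈ -3.7149)
C(u, z) = -53 + u
√((-16323 - M(-77, -87)) + C(56, D)) = √((-16323 - 1/(-77)) + (-53 + 56)) = √((-16323 - 1*(-1/77)) + 3) = √((-16323 + 1/77) + 3) = √(-1256870/77 + 3) = √(-1256639/77) = I*√96761203/77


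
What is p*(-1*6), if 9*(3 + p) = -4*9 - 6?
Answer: 46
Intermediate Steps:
p = -23/3 (p = -3 + (-4*9 - 6)/9 = -3 + (-36 - 6)/9 = -3 + (1/9)*(-42) = -3 - 14/3 = -23/3 ≈ -7.6667)
p*(-1*6) = -(-23)*6/3 = -23/3*(-6) = 46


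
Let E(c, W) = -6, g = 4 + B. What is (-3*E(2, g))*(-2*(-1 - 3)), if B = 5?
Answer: 144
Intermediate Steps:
g = 9 (g = 4 + 5 = 9)
(-3*E(2, g))*(-2*(-1 - 3)) = (-3*(-6))*(-2*(-1 - 3)) = 18*(-2*(-4)) = 18*8 = 144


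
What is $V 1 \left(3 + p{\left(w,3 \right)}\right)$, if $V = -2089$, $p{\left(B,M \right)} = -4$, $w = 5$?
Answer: $2089$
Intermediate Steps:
$V 1 \left(3 + p{\left(w,3 \right)}\right) = - 2089 \cdot 1 \left(3 - 4\right) = - 2089 \cdot 1 \left(-1\right) = \left(-2089\right) \left(-1\right) = 2089$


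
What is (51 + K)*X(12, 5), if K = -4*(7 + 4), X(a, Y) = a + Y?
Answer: 119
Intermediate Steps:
X(a, Y) = Y + a
K = -44 (K = -4*11 = -44)
(51 + K)*X(12, 5) = (51 - 44)*(5 + 12) = 7*17 = 119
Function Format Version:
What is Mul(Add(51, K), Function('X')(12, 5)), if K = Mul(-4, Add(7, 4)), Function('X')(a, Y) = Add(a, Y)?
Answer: 119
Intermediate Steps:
Function('X')(a, Y) = Add(Y, a)
K = -44 (K = Mul(-4, 11) = -44)
Mul(Add(51, K), Function('X')(12, 5)) = Mul(Add(51, -44), Add(5, 12)) = Mul(7, 17) = 119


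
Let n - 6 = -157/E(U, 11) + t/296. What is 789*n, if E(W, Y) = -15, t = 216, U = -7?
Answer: 2510072/185 ≈ 13568.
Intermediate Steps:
n = 9544/555 (n = 6 + (-157/(-15) + 216/296) = 6 + (-157*(-1/15) + 216*(1/296)) = 6 + (157/15 + 27/37) = 6 + 6214/555 = 9544/555 ≈ 17.196)
789*n = 789*(9544/555) = 2510072/185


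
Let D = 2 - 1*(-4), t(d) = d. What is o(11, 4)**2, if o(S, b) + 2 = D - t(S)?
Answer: 49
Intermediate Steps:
D = 6 (D = 2 + 4 = 6)
o(S, b) = 4 - S (o(S, b) = -2 + (6 - S) = 4 - S)
o(11, 4)**2 = (4 - 1*11)**2 = (4 - 11)**2 = (-7)**2 = 49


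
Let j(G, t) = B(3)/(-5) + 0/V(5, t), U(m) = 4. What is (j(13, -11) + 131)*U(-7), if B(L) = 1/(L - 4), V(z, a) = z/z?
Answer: 2624/5 ≈ 524.80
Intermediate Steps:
V(z, a) = 1
B(L) = 1/(-4 + L)
j(G, t) = ⅕ (j(G, t) = 1/((-4 + 3)*(-5)) + 0/1 = -⅕/(-1) + 0*1 = -1*(-⅕) + 0 = ⅕ + 0 = ⅕)
(j(13, -11) + 131)*U(-7) = (⅕ + 131)*4 = (656/5)*4 = 2624/5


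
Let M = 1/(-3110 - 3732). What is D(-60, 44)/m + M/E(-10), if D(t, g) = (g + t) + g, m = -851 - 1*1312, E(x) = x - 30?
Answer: -1094411/84567120 ≈ -0.012941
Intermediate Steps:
E(x) = -30 + x
M = -1/6842 (M = 1/(-6842) = -1/6842 ≈ -0.00014616)
m = -2163 (m = -851 - 1312 = -2163)
D(t, g) = t + 2*g
D(-60, 44)/m + M/E(-10) = (-60 + 2*44)/(-2163) - 1/(6842*(-30 - 10)) = (-60 + 88)*(-1/2163) - 1/6842/(-40) = 28*(-1/2163) - 1/6842*(-1/40) = -4/309 + 1/273680 = -1094411/84567120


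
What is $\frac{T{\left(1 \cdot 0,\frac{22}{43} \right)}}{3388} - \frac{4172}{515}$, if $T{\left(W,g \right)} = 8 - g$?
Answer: $- \frac{43401987}{5359090} \approx -8.0988$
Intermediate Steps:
$\frac{T{\left(1 \cdot 0,\frac{22}{43} \right)}}{3388} - \frac{4172}{515} = \frac{8 - \frac{22}{43}}{3388} - \frac{4172}{515} = \left(8 - 22 \cdot \frac{1}{43}\right) \frac{1}{3388} - \frac{4172}{515} = \left(8 - \frac{22}{43}\right) \frac{1}{3388} - \frac{4172}{515} = \frac{322}{43} \cdot \frac{1}{3388} - \frac{4172}{515} = \frac{23}{10406} - \frac{4172}{515} = - \frac{43401987}{5359090}$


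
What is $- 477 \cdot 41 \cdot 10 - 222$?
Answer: $-195792$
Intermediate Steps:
$- 477 \cdot 41 \cdot 10 - 222 = \left(-477\right) 410 - 222 = -195570 - 222 = -195792$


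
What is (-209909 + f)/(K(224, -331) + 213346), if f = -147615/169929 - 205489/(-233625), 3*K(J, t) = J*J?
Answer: -925924005551691/1014861590335250 ≈ -0.91236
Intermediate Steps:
K(J, t) = J²/3 (K(J, t) = (J*J)/3 = J²/3)
f = 15999478/1470357875 (f = -147615*1/169929 - 205489*(-1/233625) = -49205/56643 + 205489/233625 = 15999478/1470357875 ≈ 0.010881)
(-209909 + f)/(K(224, -331) + 213346) = (-209909 + 15999478/1470357875)/((⅓)*224² + 213346) = -308641335183897/(1470357875*((⅓)*50176 + 213346)) = -308641335183897/(1470357875*(50176/3 + 213346)) = -308641335183897/(1470357875*690214/3) = -308641335183897/1470357875*3/690214 = -925924005551691/1014861590335250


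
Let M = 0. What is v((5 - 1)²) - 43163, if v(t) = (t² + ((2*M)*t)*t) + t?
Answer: -42891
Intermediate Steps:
v(t) = t + t² (v(t) = (t² + ((2*0)*t)*t) + t = (t² + (0*t)*t) + t = (t² + 0*t) + t = (t² + 0) + t = t² + t = t + t²)
v((5 - 1)²) - 43163 = (5 - 1)²*(1 + (5 - 1)²) - 43163 = 4²*(1 + 4²) - 43163 = 16*(1 + 16) - 43163 = 16*17 - 43163 = 272 - 43163 = -42891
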